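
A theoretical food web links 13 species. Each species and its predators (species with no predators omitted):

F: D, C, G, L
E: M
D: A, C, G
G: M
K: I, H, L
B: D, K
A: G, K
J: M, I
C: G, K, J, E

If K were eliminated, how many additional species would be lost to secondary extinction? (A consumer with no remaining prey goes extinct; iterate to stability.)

1

Remove K.
Round 1: H (all prey gone) → extinct.
No further losses. Total secondary extinctions: 1.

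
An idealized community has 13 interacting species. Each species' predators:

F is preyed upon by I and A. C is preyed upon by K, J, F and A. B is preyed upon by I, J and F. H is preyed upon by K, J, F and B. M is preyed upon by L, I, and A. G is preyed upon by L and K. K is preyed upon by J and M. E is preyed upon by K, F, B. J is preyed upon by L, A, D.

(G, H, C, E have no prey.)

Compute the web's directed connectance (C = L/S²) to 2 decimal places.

The web has S = 13 species and L = 26 feeding links.
C = L / S² = 26 / 169 = 0.1538 ≈ 0.15.

C = 0.15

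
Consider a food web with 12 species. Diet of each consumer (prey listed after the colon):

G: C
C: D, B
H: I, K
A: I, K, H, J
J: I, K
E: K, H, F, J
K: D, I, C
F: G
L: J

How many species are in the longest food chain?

One longest chain: D → C → K → J → E.
It has 5 species and 4 links.

5 species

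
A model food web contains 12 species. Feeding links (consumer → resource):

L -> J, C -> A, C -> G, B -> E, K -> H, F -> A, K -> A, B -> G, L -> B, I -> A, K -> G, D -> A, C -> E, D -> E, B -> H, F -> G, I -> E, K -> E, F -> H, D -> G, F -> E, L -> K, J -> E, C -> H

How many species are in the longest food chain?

One longest chain: H → K → L.
It has 3 species and 2 links.

3 species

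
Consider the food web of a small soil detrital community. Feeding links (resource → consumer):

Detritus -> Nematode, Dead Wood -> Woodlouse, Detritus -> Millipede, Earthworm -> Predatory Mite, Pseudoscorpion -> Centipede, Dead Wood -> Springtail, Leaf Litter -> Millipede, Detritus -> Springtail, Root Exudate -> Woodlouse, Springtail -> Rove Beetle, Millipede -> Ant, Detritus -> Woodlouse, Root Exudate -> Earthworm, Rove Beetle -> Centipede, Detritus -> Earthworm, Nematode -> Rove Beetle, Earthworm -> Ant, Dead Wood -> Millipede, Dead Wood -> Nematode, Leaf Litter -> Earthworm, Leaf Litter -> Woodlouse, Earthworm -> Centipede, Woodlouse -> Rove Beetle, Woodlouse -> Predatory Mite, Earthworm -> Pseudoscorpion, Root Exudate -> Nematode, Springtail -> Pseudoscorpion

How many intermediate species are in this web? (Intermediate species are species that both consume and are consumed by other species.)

Intermediate species (has both prey and predators): Earthworm, Springtail, Nematode, Woodlouse, Millipede, Pseudoscorpion, Rove Beetle.
Count: 7.

7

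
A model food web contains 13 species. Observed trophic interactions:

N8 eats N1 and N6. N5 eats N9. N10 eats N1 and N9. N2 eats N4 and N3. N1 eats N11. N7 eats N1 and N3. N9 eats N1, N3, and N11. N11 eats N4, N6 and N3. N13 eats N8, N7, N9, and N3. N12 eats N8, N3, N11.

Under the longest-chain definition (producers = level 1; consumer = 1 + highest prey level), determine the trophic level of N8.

N6 is a producer → level 1.
N11 eats N6 (level 1); other prey at levels: N4 1, N3 1 → level 2.
N1 eats N11 → level 3.
N8 eats N1 (level 3); other prey at levels: N6 1 → level 4.

Trophic level 4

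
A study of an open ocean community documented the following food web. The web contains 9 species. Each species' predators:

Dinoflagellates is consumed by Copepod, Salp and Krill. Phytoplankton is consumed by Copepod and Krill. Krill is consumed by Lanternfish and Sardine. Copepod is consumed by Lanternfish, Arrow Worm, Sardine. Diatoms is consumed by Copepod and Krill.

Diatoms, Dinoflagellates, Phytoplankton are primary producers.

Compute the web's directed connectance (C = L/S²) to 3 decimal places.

C = 0.148

The web has S = 9 species and L = 12 feeding links.
C = L / S² = 12 / 81 = 0.1481 ≈ 0.148.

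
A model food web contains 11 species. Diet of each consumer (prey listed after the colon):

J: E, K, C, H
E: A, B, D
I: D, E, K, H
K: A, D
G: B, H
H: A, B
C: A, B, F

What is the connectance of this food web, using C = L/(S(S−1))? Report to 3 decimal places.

C = 0.182

The web has S = 11 species and L = 20 feeding links.
C = L / (S(S−1)) = 20 / 110 = 0.1818 ≈ 0.182.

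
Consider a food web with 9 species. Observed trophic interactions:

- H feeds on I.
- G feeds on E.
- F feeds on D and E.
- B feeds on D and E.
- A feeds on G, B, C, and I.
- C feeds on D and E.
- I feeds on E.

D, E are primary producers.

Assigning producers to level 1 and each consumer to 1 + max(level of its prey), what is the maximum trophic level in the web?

3

Producers (level 1): D, E.
E → I → A gives A level 3.
No species has a prey at level 3, so no species reaches level 4.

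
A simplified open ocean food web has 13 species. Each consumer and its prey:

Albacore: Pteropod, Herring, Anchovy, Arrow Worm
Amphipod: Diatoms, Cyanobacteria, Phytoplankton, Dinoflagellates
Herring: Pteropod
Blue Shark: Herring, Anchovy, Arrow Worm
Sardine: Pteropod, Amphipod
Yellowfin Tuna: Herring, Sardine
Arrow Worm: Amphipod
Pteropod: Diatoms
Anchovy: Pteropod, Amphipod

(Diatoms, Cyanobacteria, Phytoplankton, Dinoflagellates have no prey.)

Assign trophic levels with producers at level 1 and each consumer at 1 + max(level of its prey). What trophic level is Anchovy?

Diatoms is a producer → level 1.
Pteropod eats Diatoms → level 2.
Anchovy eats Pteropod (level 2); other prey at levels: Amphipod 2 → level 3.

Trophic level 3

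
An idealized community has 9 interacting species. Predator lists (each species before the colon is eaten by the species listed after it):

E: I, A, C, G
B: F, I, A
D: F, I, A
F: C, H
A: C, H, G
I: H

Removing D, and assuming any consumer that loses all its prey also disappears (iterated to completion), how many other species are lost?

0

Remove D.
Every predator of it retains at least one other prey: F still has B; I still has E, B; A still has E, B.
No consumer loses all prey, so no secondary extinctions occur.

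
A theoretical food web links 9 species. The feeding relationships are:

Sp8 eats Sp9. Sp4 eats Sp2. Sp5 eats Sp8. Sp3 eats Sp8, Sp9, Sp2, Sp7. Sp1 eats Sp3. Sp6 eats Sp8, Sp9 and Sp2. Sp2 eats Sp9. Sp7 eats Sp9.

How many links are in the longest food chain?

3 links

One longest chain: Sp9 → Sp8 → Sp3 → Sp1.
It has 4 species and 3 links.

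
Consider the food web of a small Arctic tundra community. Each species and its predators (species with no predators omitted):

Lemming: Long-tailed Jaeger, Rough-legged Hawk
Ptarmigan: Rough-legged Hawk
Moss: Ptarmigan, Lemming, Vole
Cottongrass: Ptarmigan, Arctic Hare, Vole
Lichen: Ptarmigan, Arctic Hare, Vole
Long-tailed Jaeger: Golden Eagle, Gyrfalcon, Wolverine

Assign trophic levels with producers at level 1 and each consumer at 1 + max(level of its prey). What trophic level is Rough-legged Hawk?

Moss is a producer → level 1.
Ptarmigan eats Moss (level 1); other prey at levels: Lichen 1, Cottongrass 1 → level 2.
Rough-legged Hawk eats Ptarmigan (level 2); other prey at levels: Lemming 2 → level 3.

Trophic level 3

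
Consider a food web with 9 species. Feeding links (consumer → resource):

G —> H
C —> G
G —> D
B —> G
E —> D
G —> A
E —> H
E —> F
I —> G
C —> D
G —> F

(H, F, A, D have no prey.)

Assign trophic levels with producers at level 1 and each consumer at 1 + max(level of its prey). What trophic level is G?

H is a producer → level 1.
G eats H (level 1); other prey at levels: F 1, A 1, D 1 → level 2.

Trophic level 2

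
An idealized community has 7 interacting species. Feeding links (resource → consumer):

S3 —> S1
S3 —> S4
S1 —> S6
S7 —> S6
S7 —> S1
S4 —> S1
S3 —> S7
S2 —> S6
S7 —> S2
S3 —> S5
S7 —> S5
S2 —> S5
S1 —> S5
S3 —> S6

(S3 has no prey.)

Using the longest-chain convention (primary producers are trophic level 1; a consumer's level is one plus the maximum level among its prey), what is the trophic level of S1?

S3 is a producer → level 1.
S4 eats S3 → level 2.
S1 eats S4 (level 2); other prey at levels: S3 1, S7 2 → level 3.

Trophic level 3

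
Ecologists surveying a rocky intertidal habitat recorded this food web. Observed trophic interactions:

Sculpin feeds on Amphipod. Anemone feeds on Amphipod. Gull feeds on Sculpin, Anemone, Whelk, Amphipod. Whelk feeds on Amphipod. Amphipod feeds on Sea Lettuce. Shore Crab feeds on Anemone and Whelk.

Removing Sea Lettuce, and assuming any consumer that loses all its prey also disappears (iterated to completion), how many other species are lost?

Remove Sea Lettuce.
Round 1: Amphipod (all prey gone) → extinct.
Round 2: Sculpin (all prey gone), Whelk (all prey gone), Anemone (all prey gone) → extinct.
Round 3: Shore Crab (all prey gone), Gull (all prey gone) → extinct.
No further losses. Total secondary extinctions: 6.

6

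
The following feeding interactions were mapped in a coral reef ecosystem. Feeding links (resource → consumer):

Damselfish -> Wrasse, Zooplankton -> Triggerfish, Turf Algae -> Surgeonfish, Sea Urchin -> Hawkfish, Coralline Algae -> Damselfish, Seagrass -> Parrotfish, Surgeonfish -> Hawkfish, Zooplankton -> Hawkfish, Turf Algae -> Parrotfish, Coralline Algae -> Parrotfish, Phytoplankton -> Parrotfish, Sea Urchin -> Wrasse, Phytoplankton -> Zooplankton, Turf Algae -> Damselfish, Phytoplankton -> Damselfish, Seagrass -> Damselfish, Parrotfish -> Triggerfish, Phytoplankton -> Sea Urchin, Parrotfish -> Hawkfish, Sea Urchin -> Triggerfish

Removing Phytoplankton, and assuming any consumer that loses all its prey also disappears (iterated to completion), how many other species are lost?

2

Remove Phytoplankton.
Round 1: Sea Urchin (all prey gone), Zooplankton (all prey gone) → extinct.
No further losses. Total secondary extinctions: 2.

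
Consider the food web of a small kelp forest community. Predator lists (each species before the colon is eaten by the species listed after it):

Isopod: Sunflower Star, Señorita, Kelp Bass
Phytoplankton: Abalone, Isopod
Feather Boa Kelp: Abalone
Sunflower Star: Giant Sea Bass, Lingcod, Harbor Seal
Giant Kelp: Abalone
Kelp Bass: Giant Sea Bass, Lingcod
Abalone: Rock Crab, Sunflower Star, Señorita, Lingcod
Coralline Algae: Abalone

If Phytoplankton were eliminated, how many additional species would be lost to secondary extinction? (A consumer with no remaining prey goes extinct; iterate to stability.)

Remove Phytoplankton.
Round 1: Isopod (all prey gone) → extinct.
Round 2: Kelp Bass (all prey gone) → extinct.
No further losses. Total secondary extinctions: 2.

2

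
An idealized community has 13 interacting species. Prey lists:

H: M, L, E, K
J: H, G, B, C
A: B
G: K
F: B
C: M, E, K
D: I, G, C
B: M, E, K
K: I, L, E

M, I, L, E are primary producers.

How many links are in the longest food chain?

One longest chain: I → K → B → A.
It has 4 species and 3 links.

3 links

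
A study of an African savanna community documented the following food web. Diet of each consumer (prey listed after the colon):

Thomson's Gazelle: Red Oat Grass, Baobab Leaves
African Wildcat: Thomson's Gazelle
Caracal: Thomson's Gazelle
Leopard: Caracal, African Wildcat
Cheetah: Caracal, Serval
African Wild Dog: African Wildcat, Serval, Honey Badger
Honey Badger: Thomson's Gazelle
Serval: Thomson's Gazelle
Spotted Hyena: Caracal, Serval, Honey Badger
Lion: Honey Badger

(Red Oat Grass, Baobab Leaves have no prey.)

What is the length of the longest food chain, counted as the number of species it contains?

One longest chain: Red Oat Grass → Thomson's Gazelle → Caracal → Leopard.
It has 4 species and 3 links.

4 species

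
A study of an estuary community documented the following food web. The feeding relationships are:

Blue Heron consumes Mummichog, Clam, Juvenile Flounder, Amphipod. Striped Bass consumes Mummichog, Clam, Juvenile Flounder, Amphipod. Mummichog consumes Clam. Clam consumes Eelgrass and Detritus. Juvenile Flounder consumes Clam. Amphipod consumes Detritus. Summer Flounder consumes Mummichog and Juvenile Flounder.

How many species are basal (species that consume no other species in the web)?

2

Basal species (no prey listed): Detritus, Eelgrass.
Count: 2.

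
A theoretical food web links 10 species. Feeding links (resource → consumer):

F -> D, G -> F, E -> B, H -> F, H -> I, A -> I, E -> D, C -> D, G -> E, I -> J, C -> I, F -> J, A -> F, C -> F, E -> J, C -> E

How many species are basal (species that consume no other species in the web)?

4

Basal species (no prey listed): G, H, C, A.
Count: 4.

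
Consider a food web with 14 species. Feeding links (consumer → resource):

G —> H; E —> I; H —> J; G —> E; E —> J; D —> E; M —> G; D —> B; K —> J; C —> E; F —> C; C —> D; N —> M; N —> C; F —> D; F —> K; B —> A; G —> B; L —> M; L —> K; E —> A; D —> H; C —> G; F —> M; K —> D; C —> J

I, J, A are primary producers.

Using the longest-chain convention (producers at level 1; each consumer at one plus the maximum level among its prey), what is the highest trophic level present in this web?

Producers (level 1): I, J, A.
I → E → G → M → F gives F level 5.
No species has a prey at level 5, so no species reaches level 6.

5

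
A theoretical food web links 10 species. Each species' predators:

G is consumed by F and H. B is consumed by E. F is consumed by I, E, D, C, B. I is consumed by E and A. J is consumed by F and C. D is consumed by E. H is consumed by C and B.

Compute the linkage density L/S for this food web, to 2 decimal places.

L/S = 1.50

There are L = 15 links among S = 10 species.
L/S = 15/10 = 1.5000 ≈ 1.50.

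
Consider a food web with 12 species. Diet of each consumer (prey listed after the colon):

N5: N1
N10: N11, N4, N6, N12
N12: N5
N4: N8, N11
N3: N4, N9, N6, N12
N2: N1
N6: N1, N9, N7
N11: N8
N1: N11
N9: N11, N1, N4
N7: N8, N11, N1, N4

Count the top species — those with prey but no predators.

Top species (has prey, but nothing eats it): N2, N3, N10.
Count: 3.

3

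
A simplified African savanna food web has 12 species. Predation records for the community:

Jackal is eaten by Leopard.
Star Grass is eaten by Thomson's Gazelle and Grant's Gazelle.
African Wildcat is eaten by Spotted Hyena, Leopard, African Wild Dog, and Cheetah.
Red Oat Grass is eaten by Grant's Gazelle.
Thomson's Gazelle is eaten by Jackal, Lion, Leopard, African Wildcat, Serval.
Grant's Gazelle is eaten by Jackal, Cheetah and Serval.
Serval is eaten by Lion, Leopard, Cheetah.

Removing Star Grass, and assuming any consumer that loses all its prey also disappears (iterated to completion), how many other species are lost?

4

Remove Star Grass.
Round 1: Thomson's Gazelle (all prey gone) → extinct.
Round 2: African Wildcat (all prey gone) → extinct.
Round 3: African Wild Dog (all prey gone), Spotted Hyena (all prey gone) → extinct.
No further losses. Total secondary extinctions: 4.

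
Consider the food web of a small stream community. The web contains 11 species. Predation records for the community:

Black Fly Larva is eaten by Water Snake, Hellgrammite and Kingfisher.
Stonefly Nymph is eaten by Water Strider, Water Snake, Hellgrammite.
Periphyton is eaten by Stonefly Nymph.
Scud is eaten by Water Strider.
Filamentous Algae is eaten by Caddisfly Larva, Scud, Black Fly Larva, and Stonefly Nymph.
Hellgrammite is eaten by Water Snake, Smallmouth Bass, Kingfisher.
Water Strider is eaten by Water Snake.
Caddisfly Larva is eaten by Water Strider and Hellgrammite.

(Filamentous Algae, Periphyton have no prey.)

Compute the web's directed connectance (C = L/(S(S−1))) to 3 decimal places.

C = 0.164

The web has S = 11 species and L = 18 feeding links.
C = L / (S(S−1)) = 18 / 110 = 0.1636 ≈ 0.164.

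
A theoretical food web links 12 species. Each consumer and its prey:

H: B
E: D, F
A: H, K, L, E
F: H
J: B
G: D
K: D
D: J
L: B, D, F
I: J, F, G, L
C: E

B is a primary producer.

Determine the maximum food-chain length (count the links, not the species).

One longest chain: B → J → D → G → I.
It has 5 species and 4 links.

4 links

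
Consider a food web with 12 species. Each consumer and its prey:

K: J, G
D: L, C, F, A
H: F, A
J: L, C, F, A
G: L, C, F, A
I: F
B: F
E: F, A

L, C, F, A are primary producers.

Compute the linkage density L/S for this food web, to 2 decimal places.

There are L = 20 links among S = 12 species.
L/S = 20/12 = 1.6667 ≈ 1.67.

L/S = 1.67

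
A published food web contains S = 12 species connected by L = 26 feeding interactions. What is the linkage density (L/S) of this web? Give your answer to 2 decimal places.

There are L = 26 links among S = 12 species.
L/S = 26/12 = 2.1667 ≈ 2.17.

L/S = 2.17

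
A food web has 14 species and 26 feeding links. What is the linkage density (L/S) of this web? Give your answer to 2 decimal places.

L/S = 1.86

There are L = 26 links among S = 14 species.
L/S = 26/14 = 1.8571 ≈ 1.86.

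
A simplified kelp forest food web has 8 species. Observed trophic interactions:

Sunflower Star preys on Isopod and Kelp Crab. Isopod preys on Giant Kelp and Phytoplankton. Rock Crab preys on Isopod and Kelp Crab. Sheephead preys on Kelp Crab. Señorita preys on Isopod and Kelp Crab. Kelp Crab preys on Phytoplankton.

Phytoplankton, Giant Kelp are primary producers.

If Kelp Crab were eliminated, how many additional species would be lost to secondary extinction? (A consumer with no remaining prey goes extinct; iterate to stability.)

1

Remove Kelp Crab.
Round 1: Sheephead (all prey gone) → extinct.
No further losses. Total secondary extinctions: 1.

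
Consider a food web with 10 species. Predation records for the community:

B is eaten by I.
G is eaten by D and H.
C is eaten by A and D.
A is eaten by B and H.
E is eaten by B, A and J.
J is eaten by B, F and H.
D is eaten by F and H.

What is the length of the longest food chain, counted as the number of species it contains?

4 species

One longest chain: C → A → B → I.
It has 4 species and 3 links.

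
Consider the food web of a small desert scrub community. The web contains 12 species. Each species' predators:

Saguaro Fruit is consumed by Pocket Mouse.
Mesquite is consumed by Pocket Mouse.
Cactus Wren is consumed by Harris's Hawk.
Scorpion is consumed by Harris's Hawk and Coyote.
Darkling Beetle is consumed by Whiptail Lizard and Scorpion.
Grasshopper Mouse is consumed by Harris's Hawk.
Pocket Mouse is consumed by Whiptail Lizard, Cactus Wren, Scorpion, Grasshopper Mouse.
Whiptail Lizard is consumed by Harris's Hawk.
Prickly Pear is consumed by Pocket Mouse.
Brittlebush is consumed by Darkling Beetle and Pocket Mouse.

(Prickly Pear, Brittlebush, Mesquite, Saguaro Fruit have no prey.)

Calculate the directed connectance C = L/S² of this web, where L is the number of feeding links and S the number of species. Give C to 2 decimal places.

C = 0.11

The web has S = 12 species and L = 16 feeding links.
C = L / S² = 16 / 144 = 0.1111 ≈ 0.11.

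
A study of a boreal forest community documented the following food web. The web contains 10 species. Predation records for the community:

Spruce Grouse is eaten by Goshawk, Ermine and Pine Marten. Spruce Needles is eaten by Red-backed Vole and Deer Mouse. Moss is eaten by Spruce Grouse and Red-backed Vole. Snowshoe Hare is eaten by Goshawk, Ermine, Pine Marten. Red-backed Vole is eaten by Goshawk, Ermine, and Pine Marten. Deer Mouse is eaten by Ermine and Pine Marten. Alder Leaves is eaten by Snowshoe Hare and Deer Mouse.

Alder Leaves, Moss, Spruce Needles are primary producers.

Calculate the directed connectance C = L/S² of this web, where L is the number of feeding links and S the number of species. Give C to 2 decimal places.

The web has S = 10 species and L = 17 feeding links.
C = L / S² = 17 / 100 = 0.1700 ≈ 0.17.

C = 0.17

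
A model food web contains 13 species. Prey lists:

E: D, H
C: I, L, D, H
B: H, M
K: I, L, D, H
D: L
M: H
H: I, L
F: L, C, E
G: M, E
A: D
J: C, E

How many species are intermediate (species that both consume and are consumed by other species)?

5

Intermediate species (has both prey and predators): D, H, C, M, E.
Count: 5.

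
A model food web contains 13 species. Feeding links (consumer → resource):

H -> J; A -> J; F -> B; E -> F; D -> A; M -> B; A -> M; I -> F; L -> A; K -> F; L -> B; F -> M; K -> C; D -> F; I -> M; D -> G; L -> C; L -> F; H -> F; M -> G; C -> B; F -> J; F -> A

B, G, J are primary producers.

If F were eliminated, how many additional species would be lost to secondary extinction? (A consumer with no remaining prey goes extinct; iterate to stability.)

Remove F.
Round 1: E (all prey gone) → extinct.
No further losses. Total secondary extinctions: 1.

1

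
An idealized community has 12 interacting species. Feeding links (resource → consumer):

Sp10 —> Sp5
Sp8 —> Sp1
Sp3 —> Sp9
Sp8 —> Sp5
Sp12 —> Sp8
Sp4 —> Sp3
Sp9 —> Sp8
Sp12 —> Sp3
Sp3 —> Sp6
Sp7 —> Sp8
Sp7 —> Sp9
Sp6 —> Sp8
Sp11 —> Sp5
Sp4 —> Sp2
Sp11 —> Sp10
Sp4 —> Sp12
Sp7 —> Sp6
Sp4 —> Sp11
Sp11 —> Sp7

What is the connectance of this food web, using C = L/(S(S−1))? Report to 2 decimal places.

C = 0.14

The web has S = 12 species and L = 19 feeding links.
C = L / (S(S−1)) = 19 / 132 = 0.1439 ≈ 0.14.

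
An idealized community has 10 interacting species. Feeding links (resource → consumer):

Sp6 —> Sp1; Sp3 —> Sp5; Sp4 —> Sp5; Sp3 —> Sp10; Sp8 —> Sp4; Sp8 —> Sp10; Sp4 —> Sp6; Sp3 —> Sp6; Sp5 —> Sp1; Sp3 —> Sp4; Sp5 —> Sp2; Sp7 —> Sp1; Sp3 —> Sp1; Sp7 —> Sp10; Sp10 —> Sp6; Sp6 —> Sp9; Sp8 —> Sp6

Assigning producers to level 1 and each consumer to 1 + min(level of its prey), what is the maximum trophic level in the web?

Producers (level 1): Sp3, Sp8, Sp7.
Following each consumer down to its lowest-level prey: Sp3 → Sp6 → Sp9 (levels 1 through 3).
All prey of Sp9 (Sp6 2) are at level 2 or above, so Sp9 is at level 1 + 2 = 3.
Every consumer has at least one prey at level 2 or below, so none exceeds level 3.

3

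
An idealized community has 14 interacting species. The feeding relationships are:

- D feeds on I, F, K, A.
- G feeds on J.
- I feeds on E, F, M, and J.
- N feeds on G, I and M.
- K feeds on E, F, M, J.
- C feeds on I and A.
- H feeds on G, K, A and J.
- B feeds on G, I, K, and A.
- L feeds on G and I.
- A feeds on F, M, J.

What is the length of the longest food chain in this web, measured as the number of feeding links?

2 links

One longest chain: J → G → L.
It has 3 species and 2 links.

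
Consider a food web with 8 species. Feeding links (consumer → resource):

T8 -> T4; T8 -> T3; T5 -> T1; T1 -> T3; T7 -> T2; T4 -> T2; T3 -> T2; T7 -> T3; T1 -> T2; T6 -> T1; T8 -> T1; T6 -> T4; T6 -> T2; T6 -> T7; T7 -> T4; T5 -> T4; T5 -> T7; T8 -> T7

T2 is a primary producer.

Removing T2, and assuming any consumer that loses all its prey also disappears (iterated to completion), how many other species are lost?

7

Remove T2.
Round 1: T4 (all prey gone), T3 (all prey gone) → extinct.
Round 2: T1 (all prey gone), T7 (all prey gone) → extinct.
Round 3: T8 (all prey gone), T5 (all prey gone), T6 (all prey gone) → extinct.
No further losses. Total secondary extinctions: 7.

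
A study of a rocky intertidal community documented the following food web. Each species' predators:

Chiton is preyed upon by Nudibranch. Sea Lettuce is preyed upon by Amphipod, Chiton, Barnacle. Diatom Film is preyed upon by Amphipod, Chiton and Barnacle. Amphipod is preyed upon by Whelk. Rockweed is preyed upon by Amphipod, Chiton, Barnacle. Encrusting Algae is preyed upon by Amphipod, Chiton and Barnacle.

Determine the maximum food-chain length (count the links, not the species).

One longest chain: Sea Lettuce → Chiton → Nudibranch.
It has 3 species and 2 links.

2 links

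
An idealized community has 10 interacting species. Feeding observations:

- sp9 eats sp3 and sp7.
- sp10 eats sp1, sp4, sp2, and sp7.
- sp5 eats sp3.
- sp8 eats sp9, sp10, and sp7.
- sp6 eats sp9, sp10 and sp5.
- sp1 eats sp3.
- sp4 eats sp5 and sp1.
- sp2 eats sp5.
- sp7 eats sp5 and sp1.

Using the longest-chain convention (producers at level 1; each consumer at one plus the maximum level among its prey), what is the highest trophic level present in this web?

Producers (level 1): sp3.
sp3 → sp5 → sp7 → sp9 → sp8 gives sp8 level 5.
No species has a prey at level 5, so no species reaches level 6.

5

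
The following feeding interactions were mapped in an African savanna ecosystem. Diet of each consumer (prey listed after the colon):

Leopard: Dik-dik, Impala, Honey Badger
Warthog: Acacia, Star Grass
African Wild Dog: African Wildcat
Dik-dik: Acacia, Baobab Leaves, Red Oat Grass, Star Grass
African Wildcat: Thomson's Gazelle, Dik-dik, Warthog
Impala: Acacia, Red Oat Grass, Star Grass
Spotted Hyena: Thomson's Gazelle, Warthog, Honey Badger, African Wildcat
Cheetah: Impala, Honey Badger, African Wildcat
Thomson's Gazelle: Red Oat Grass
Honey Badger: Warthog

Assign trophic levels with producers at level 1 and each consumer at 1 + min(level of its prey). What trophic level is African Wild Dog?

Red Oat Grass is a producer → level 1.
Thomson's Gazelle eats Red Oat Grass → level 2.
African Wildcat eats Thomson's Gazelle → level 3.
African Wild Dog eats African Wildcat → level 4.
No prey of African Wild Dog is below level 3, so 4 is the minimum.

Trophic level 4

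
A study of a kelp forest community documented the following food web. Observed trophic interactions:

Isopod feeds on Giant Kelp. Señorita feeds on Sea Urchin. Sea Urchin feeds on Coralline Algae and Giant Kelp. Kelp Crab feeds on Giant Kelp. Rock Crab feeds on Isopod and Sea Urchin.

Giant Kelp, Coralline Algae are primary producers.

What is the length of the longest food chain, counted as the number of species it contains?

One longest chain: Giant Kelp → Isopod → Rock Crab.
It has 3 species and 2 links.

3 species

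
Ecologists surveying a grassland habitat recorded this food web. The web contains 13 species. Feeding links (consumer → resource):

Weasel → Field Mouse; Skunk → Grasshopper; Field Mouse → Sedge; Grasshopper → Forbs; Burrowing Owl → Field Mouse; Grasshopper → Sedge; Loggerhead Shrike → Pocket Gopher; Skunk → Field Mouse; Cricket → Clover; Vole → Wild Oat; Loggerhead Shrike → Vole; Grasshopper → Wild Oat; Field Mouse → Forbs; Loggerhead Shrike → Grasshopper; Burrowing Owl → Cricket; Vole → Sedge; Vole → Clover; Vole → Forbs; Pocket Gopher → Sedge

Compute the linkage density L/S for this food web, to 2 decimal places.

There are L = 19 links among S = 13 species.
L/S = 19/13 = 1.4615 ≈ 1.46.

L/S = 1.46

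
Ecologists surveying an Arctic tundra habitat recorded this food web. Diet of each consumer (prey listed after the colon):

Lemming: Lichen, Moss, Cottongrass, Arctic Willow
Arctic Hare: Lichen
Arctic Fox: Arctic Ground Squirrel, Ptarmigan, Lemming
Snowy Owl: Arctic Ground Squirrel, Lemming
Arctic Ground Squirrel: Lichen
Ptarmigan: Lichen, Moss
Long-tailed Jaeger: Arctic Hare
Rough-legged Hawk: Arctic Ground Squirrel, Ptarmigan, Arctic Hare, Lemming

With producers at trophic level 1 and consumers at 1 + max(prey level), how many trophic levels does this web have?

Producers (level 1): Lichen, Moss, Cottongrass, Arctic Willow.
Lichen → Arctic Ground Squirrel → Snowy Owl gives Snowy Owl level 3.
No species has a prey at level 3, so no species reaches level 4.

3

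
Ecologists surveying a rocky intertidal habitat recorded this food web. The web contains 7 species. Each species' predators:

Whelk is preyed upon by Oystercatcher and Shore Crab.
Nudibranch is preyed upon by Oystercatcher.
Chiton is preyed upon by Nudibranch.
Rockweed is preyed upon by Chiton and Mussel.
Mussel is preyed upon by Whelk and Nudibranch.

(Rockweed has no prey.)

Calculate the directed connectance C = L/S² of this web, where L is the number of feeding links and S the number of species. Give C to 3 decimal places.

C = 0.163

The web has S = 7 species and L = 8 feeding links.
C = L / S² = 8 / 49 = 0.1633 ≈ 0.163.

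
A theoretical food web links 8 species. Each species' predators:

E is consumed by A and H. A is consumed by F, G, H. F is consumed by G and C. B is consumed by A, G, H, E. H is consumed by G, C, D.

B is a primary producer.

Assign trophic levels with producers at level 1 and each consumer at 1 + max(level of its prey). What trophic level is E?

B is a producer → level 1.
E eats B → level 2.

Trophic level 2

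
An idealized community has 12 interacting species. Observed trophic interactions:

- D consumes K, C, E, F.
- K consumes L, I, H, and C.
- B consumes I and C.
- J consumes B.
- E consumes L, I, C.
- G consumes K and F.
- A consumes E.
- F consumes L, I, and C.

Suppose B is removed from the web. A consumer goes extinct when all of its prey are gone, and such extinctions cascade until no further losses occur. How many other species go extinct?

1

Remove B.
Round 1: J (all prey gone) → extinct.
No further losses. Total secondary extinctions: 1.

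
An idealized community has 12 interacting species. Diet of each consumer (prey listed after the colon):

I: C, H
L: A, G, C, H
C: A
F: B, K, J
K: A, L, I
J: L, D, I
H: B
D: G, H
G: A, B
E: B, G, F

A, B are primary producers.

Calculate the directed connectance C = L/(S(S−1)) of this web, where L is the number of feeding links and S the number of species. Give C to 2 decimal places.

C = 0.18

The web has S = 12 species and L = 24 feeding links.
C = L / (S(S−1)) = 24 / 132 = 0.1818 ≈ 0.18.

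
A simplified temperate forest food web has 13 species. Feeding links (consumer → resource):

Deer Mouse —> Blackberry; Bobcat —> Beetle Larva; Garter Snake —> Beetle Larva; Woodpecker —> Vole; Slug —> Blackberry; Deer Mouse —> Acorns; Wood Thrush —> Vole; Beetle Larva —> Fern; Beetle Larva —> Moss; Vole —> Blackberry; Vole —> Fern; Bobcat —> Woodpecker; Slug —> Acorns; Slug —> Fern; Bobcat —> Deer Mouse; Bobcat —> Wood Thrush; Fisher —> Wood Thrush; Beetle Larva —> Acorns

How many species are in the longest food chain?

4 species

One longest chain: Blackberry → Vole → Wood Thrush → Fisher.
It has 4 species and 3 links.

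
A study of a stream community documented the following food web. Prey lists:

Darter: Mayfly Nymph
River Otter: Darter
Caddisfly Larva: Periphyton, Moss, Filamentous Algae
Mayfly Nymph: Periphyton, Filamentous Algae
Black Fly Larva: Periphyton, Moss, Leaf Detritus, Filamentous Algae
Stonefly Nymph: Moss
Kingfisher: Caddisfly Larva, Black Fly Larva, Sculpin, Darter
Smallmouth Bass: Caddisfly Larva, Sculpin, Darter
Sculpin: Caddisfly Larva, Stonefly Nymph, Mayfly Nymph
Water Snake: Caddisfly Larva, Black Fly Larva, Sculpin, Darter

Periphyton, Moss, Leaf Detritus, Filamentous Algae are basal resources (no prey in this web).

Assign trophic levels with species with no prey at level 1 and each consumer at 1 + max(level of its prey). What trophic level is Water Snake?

Trophic level 4

Periphyton has no prey (basal) → level 1.
Caddisfly Larva eats Periphyton (level 1); other prey at levels: Moss 1, Filamentous Algae 1 → level 2.
Sculpin eats Caddisfly Larva (level 2); other prey at levels: Stonefly Nymph 2, Mayfly Nymph 2 → level 3.
Water Snake eats Sculpin (level 3); other prey at levels: Caddisfly Larva 2, Black Fly Larva 2, Darter 3 → level 4.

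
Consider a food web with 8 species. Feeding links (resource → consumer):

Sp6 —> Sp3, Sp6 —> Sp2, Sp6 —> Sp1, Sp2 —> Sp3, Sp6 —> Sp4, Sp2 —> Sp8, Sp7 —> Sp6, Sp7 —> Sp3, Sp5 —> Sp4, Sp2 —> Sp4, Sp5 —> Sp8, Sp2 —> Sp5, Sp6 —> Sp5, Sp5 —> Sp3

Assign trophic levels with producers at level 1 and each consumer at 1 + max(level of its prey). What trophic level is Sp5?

Sp7 is a producer → level 1.
Sp6 eats Sp7 → level 2.
Sp2 eats Sp6 → level 3.
Sp5 eats Sp2 (level 3); other prey at levels: Sp6 2 → level 4.

Trophic level 4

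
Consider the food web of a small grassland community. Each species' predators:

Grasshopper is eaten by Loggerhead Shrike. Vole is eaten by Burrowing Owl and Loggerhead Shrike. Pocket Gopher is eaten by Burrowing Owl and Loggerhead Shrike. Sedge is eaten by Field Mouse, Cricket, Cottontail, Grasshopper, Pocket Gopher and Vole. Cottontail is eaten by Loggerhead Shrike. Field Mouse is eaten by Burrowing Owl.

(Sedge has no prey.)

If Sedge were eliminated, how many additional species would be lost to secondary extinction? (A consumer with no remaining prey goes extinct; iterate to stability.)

Remove Sedge.
Round 1: Cottontail (all prey gone), Field Mouse (all prey gone), Cricket (all prey gone), Vole (all prey gone), Grasshopper (all prey gone), Pocket Gopher (all prey gone) → extinct.
Round 2: Burrowing Owl (all prey gone), Loggerhead Shrike (all prey gone) → extinct.
No further losses. Total secondary extinctions: 8.

8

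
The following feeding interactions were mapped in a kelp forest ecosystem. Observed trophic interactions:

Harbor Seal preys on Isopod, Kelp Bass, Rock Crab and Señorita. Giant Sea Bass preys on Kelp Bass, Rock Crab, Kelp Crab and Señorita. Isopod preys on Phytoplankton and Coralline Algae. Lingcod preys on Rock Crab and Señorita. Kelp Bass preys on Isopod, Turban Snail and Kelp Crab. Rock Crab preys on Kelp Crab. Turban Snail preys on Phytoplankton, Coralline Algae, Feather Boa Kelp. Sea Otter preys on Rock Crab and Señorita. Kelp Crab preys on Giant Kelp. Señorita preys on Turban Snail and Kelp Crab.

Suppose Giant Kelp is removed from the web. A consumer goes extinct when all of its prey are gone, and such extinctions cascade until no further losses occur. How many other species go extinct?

2

Remove Giant Kelp.
Round 1: Kelp Crab (all prey gone) → extinct.
Round 2: Rock Crab (all prey gone) → extinct.
No further losses. Total secondary extinctions: 2.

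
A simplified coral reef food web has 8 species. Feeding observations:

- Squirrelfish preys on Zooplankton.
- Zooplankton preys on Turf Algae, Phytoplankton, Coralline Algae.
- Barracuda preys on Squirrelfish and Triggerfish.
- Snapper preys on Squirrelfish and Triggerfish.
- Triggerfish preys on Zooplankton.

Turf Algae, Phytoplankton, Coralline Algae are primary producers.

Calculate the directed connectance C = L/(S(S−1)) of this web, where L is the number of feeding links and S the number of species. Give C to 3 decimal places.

The web has S = 8 species and L = 9 feeding links.
C = L / (S(S−1)) = 9 / 56 = 0.1607 ≈ 0.161.

C = 0.161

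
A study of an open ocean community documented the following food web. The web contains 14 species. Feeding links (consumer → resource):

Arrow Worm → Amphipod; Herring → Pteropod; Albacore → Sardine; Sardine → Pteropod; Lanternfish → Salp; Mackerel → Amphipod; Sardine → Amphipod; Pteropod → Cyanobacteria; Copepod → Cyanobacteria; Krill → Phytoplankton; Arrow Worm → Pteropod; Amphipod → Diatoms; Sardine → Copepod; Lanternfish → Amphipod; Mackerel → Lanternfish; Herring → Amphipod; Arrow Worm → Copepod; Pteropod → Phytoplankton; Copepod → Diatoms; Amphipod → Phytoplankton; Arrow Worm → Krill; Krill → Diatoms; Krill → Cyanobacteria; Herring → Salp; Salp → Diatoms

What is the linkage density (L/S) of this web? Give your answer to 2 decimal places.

There are L = 25 links among S = 14 species.
L/S = 25/14 = 1.7857 ≈ 1.79.

L/S = 1.79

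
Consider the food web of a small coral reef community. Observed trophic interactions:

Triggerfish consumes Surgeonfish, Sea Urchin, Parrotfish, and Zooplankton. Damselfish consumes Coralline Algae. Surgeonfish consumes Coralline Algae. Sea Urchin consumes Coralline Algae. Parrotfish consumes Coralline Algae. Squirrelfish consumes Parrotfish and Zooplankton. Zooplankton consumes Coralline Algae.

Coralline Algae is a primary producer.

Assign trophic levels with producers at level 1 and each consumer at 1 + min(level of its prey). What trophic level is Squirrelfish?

Coralline Algae is a producer → level 1.
Zooplankton eats Coralline Algae → level 2.
Squirrelfish eats Zooplankton → level 3.
No prey of Squirrelfish is below level 2, so 3 is the minimum.

Trophic level 3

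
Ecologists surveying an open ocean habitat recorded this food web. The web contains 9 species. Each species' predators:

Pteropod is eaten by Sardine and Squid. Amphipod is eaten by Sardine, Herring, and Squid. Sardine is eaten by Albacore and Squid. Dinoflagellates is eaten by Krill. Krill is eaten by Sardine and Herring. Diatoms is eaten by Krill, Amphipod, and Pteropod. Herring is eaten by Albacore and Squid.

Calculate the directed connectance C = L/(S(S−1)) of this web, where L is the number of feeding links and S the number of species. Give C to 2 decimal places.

C = 0.21

The web has S = 9 species and L = 15 feeding links.
C = L / (S(S−1)) = 15 / 72 = 0.2083 ≈ 0.21.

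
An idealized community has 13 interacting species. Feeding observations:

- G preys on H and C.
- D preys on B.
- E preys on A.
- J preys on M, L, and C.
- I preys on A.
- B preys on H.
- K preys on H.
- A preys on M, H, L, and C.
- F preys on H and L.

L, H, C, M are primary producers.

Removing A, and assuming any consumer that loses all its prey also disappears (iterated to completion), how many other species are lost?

2

Remove A.
Round 1: E (all prey gone), I (all prey gone) → extinct.
No further losses. Total secondary extinctions: 2.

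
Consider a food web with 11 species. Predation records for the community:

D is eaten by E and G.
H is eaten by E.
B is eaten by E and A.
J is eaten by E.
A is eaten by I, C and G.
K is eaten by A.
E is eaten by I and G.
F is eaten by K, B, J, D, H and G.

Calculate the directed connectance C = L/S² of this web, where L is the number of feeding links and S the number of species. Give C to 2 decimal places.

The web has S = 11 species and L = 18 feeding links.
C = L / S² = 18 / 121 = 0.1488 ≈ 0.15.

C = 0.15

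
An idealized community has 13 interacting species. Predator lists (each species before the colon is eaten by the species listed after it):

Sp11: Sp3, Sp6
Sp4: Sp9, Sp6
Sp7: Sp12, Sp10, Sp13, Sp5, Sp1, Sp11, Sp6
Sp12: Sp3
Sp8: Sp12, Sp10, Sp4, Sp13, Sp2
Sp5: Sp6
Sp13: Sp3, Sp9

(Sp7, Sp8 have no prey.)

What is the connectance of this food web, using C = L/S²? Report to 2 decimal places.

The web has S = 13 species and L = 20 feeding links.
C = L / S² = 20 / 169 = 0.1183 ≈ 0.12.

C = 0.12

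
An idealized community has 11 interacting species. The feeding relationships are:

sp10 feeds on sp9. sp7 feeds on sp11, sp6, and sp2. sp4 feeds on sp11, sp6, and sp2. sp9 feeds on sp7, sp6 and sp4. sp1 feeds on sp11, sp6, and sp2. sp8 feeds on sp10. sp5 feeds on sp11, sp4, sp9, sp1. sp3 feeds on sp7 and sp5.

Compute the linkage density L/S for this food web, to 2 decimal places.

L/S = 1.82

There are L = 20 links among S = 11 species.
L/S = 20/11 = 1.8182 ≈ 1.82.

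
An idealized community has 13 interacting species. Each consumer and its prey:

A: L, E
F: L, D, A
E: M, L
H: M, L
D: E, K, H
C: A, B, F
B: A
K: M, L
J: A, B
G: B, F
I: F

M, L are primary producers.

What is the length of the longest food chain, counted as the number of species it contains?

5 species

One longest chain: M → E → D → F → I.
It has 5 species and 4 links.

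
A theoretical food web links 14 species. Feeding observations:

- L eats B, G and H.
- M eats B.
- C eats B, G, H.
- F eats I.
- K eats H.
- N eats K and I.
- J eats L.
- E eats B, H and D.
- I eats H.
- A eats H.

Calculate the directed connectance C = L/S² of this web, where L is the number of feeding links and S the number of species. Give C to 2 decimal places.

C = 0.09

The web has S = 14 species and L = 17 feeding links.
C = L / S² = 17 / 196 = 0.0867 ≈ 0.09.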